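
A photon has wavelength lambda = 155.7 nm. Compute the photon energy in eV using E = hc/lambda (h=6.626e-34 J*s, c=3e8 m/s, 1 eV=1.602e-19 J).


E = hc / lambda
= (6.626e-34)(3e8) / (155.7e-9)
= 1.9878e-25 / 1.5570e-07
= 1.2767e-18 J
Converting to eV: 1.2767e-18 / 1.602e-19
= 7.9693 eV

7.9693


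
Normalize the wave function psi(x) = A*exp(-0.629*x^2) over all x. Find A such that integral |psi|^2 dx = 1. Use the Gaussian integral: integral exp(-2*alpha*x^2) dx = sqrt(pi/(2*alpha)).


integral |psi|^2 dx = A^2 * sqrt(pi/(2*alpha)) = 1
A^2 = sqrt(2*alpha/pi)
= sqrt(2 * 0.629 / pi)
= 0.632798
A = sqrt(0.632798)
= 0.7955

0.7955


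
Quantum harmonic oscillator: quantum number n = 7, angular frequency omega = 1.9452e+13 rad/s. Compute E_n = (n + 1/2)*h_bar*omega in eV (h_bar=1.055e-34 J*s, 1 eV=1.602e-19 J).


E = (n + 1/2) * h_bar * omega
= (7 + 0.5) * 1.055e-34 * 1.9452e+13
= 7.5 * 2.0522e-21
= 1.5391e-20 J
= 0.0961 eV

0.0961


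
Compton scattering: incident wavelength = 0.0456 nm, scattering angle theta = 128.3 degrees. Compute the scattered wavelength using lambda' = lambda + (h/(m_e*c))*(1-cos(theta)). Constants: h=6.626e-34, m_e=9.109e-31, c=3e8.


Compton wavelength: h/(m_e*c) = 2.4247e-12 m
d_lambda = 2.4247e-12 * (1 - cos(128.3 deg))
= 2.4247e-12 * 1.619779
= 3.9275e-12 m = 0.003927 nm
lambda' = 0.0456 + 0.003927
= 0.049527 nm

0.049527


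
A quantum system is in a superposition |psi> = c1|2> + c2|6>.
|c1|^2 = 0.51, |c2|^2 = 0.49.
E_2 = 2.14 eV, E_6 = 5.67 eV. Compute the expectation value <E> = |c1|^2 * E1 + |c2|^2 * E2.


<E> = |c1|^2 * E1 + |c2|^2 * E2
= 0.51 * 2.14 + 0.49 * 5.67
= 1.0914 + 2.7783
= 3.8697 eV

3.8697


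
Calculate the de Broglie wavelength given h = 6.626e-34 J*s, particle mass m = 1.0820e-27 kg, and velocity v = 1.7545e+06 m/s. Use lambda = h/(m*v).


lambda = h / (m * v)
= 6.626e-34 / (1.0820e-27 * 1.7545e+06)
= 6.626e-34 / 1.8984e-21
= 3.4904e-13 m

3.4904e-13


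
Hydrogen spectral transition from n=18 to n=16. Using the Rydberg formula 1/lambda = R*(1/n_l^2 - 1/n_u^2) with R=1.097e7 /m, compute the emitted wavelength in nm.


1/lambda = R * (1/n_l^2 - 1/n_u^2)
= 1.097e7 * (1/16^2 - 1/18^2)
= 1.097e7 * (0.003906 - 0.003086)
= 1.097e7 * 0.00082
= 8.9935e+03 /m
lambda = 1 / 8.9935e+03 = 111190.9486 nm

111190.9486


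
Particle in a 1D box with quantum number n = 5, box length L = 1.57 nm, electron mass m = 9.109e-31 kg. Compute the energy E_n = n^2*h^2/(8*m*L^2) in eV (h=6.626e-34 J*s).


E = n^2 * h^2 / (8 * m * L^2)
= 5^2 * (6.626e-34)^2 / (8 * 9.109e-31 * (1.57e-9)^2)
= 25 * 4.3904e-67 / (8 * 9.109e-31 * 2.4649e-18)
= 6.1106e-19 J
= 3.8143 eV

3.8143


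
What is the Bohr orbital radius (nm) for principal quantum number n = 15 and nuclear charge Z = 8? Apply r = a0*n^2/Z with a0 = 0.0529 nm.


r = a0 * n^2 / Z
= 0.0529 * 15^2 / 8
= 0.0529 * 225 / 8
= 1.4878 nm

1.4878


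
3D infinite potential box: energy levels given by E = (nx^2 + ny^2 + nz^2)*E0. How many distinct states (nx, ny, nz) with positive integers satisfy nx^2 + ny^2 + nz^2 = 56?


Enumerate all (nx, ny, nz) with nx^2 + ny^2 + nz^2 = 56:
(2,4,6)
(2,6,4)
(4,2,6)
(4,6,2)
(6,2,4)
(6,4,2)
Total degeneracy = 6

6


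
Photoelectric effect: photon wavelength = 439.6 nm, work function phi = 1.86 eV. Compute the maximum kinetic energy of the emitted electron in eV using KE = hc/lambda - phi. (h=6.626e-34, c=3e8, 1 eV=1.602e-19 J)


E_photon = hc / lambda
= (6.626e-34)(3e8) / (439.6e-9)
= 4.5218e-19 J
= 2.8226 eV
KE = E_photon - phi
= 2.8226 - 1.86
= 0.9626 eV

0.9626


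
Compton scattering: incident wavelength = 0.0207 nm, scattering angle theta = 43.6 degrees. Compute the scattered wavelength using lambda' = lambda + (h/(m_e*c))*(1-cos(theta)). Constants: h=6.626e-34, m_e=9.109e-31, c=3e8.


Compton wavelength: h/(m_e*c) = 2.4247e-12 m
d_lambda = 2.4247e-12 * (1 - cos(43.6 deg))
= 2.4247e-12 * 0.275828
= 6.6880e-13 m = 0.000669 nm
lambda' = 0.0207 + 0.000669
= 0.021369 nm

0.021369


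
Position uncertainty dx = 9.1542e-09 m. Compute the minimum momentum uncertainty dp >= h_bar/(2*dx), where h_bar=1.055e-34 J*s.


dp = h_bar / (2 * dx)
= 1.055e-34 / (2 * 9.1542e-09)
= 1.055e-34 / 1.8308e-08
= 5.7624e-27 kg*m/s

5.7624e-27


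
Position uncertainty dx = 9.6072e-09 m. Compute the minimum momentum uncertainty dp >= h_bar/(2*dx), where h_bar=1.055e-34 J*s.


dp = h_bar / (2 * dx)
= 1.055e-34 / (2 * 9.6072e-09)
= 1.055e-34 / 1.9214e-08
= 5.4907e-27 kg*m/s

5.4907e-27


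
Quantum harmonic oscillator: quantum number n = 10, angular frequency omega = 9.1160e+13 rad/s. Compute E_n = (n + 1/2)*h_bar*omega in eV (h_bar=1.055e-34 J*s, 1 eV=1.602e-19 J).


E = (n + 1/2) * h_bar * omega
= (10 + 0.5) * 1.055e-34 * 9.1160e+13
= 10.5 * 9.6174e-21
= 1.0098e-19 J
= 0.6304 eV

0.6304


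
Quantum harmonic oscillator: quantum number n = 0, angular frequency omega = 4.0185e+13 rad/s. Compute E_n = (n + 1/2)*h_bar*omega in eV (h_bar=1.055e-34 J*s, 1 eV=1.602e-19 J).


E = (n + 1/2) * h_bar * omega
= (0 + 0.5) * 1.055e-34 * 4.0185e+13
= 0.5 * 4.2395e-21
= 2.1198e-21 J
= 0.0132 eV

0.0132


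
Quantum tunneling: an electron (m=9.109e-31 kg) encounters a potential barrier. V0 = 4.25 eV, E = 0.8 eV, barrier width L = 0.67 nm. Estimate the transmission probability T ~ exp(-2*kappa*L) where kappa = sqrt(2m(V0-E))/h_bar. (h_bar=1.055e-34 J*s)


V0 - E = 3.45 eV = 5.5269e-19 J
kappa = sqrt(2 * m * (V0-E)) / h_bar
= sqrt(2 * 9.109e-31 * 5.5269e-19) / 1.055e-34
= 9.5113e+09 /m
2*kappa*L = 2 * 9.5113e+09 * 0.67e-9
= 12.7451
T = exp(-12.7451) = 2.916556e-06

2.916556e-06


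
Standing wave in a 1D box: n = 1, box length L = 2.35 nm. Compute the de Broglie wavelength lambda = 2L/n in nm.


lambda = 2L / n
= 2 * 2.35 / 1
= 4.7 / 1
= 4.7 nm

4.7


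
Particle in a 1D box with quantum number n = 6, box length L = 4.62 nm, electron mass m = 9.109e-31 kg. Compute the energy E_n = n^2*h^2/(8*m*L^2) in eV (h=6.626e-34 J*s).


E = n^2 * h^2 / (8 * m * L^2)
= 6^2 * (6.626e-34)^2 / (8 * 9.109e-31 * (4.62e-9)^2)
= 36 * 4.3904e-67 / (8 * 9.109e-31 * 2.1344e-17)
= 1.0162e-19 J
= 0.6343 eV

0.6343


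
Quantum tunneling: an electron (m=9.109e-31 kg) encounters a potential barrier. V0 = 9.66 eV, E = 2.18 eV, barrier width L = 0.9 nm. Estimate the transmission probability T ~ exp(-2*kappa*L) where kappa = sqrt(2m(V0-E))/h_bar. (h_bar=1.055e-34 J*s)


V0 - E = 7.48 eV = 1.1983e-18 J
kappa = sqrt(2 * m * (V0-E)) / h_bar
= sqrt(2 * 9.109e-31 * 1.1983e-18) / 1.055e-34
= 1.4005e+10 /m
2*kappa*L = 2 * 1.4005e+10 * 0.9e-9
= 25.2088
T = exp(-25.2088) = 1.127068e-11

1.127068e-11


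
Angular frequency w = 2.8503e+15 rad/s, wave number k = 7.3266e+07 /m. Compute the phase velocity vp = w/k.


vp = w / k
= 2.8503e+15 / 7.3266e+07
= 3.8903e+07 m/s

3.8903e+07


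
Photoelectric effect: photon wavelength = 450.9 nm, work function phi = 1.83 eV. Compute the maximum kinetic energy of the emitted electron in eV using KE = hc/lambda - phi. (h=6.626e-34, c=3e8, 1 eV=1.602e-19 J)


E_photon = hc / lambda
= (6.626e-34)(3e8) / (450.9e-9)
= 4.4085e-19 J
= 2.7519 eV
KE = E_photon - phi
= 2.7519 - 1.83
= 0.9219 eV

0.9219


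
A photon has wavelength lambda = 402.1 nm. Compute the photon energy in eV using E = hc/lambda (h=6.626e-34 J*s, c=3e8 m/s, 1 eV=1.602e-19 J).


E = hc / lambda
= (6.626e-34)(3e8) / (402.1e-9)
= 1.9878e-25 / 4.0210e-07
= 4.9435e-19 J
Converting to eV: 4.9435e-19 / 1.602e-19
= 3.0859 eV

3.0859


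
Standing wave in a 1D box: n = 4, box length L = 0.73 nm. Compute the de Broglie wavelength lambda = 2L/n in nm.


lambda = 2L / n
= 2 * 0.73 / 4
= 1.46 / 4
= 0.365 nm

0.365


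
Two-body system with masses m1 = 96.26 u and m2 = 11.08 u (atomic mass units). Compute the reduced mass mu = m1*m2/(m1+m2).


mu = m1 * m2 / (m1 + m2)
= 96.26 * 11.08 / (96.26 + 11.08)
= 1066.5608 / 107.34
= 9.9363 u

9.9363


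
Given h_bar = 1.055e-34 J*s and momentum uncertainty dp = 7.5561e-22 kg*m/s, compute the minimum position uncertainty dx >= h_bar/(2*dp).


dx = h_bar / (2 * dp)
= 1.055e-34 / (2 * 7.5561e-22)
= 1.055e-34 / 1.5112e-21
= 6.9811e-14 m

6.9811e-14


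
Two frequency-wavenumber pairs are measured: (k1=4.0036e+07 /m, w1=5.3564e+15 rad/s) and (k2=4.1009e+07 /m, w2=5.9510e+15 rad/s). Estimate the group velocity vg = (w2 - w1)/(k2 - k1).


vg = (w2 - w1) / (k2 - k1)
= (5.9510e+15 - 5.3564e+15) / (4.1009e+07 - 4.0036e+07)
= 5.9460e+14 / 9.7300e+05
= 6.1110e+08 m/s

6.1110e+08


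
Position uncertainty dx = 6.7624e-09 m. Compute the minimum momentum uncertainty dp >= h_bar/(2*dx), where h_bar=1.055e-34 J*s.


dp = h_bar / (2 * dx)
= 1.055e-34 / (2 * 6.7624e-09)
= 1.055e-34 / 1.3525e-08
= 7.8005e-27 kg*m/s

7.8005e-27


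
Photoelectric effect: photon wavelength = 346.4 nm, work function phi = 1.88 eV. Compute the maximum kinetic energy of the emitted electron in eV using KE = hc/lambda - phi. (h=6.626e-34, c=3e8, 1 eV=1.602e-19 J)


E_photon = hc / lambda
= (6.626e-34)(3e8) / (346.4e-9)
= 5.7385e-19 J
= 3.5821 eV
KE = E_photon - phi
= 3.5821 - 1.88
= 1.7021 eV

1.7021


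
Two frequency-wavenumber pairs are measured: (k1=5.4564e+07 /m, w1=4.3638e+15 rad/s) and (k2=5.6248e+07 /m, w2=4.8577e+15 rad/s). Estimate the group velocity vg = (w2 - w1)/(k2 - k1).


vg = (w2 - w1) / (k2 - k1)
= (4.8577e+15 - 4.3638e+15) / (5.6248e+07 - 5.4564e+07)
= 4.9390e+14 / 1.6840e+06
= 2.9329e+08 m/s

2.9329e+08


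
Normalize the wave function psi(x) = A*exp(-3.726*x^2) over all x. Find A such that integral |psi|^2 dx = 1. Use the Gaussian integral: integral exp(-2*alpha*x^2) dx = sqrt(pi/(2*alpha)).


integral |psi|^2 dx = A^2 * sqrt(pi/(2*alpha)) = 1
A^2 = sqrt(2*alpha/pi)
= sqrt(2 * 3.726 / pi)
= 1.540145
A = sqrt(1.540145)
= 1.241

1.241


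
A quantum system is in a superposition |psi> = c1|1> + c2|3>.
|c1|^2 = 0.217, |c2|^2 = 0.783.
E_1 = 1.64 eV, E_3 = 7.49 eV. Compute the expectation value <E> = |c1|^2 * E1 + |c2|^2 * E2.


<E> = |c1|^2 * E1 + |c2|^2 * E2
= 0.217 * 1.64 + 0.783 * 7.49
= 0.3559 + 5.8647
= 6.2206 eV

6.2206


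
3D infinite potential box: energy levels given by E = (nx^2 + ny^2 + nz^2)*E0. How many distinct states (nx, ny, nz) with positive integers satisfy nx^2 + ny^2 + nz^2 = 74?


Enumerate all (nx, ny, nz) with nx^2 + ny^2 + nz^2 = 74:
(1,3,8)
(1,8,3)
(3,1,8)
(3,4,7)
(3,7,4)
(3,8,1)
(4,3,7)
(4,7,3)
(7,3,4)
(7,4,3)
(8,1,3)
(8,3,1)
Total degeneracy = 12

12


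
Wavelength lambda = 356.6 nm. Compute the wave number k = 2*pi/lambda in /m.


k = 2 * pi / lambda
= 6.2832 / (356.6e-9)
= 6.2832 / 3.5660e-07
= 1.7620e+07 /m

1.7620e+07


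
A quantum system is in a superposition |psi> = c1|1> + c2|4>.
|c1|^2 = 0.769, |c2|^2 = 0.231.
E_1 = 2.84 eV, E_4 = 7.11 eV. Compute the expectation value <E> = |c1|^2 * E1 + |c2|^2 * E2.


<E> = |c1|^2 * E1 + |c2|^2 * E2
= 0.769 * 2.84 + 0.231 * 7.11
= 2.184 + 1.6424
= 3.8264 eV

3.8264


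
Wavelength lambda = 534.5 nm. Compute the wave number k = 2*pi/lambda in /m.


k = 2 * pi / lambda
= 6.2832 / (534.5e-9)
= 6.2832 / 5.3450e-07
= 1.1755e+07 /m

1.1755e+07


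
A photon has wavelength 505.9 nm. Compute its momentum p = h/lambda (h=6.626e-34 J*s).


p = h / lambda
= 6.626e-34 / (505.9e-9)
= 6.626e-34 / 5.0590e-07
= 1.3097e-27 kg*m/s

1.3097e-27


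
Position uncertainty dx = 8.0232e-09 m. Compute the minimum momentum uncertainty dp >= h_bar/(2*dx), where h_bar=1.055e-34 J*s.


dp = h_bar / (2 * dx)
= 1.055e-34 / (2 * 8.0232e-09)
= 1.055e-34 / 1.6046e-08
= 6.5747e-27 kg*m/s

6.5747e-27


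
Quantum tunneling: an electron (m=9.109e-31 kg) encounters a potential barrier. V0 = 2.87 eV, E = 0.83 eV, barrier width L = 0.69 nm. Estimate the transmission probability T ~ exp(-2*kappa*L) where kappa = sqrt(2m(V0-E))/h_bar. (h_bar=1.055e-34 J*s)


V0 - E = 2.04 eV = 3.2681e-19 J
kappa = sqrt(2 * m * (V0-E)) / h_bar
= sqrt(2 * 9.109e-31 * 3.2681e-19) / 1.055e-34
= 7.3138e+09 /m
2*kappa*L = 2 * 7.3138e+09 * 0.69e-9
= 10.0931
T = exp(-10.0931) = 4.136520e-05

4.136520e-05


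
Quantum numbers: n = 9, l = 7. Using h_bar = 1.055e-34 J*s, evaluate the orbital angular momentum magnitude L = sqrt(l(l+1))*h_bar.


L = sqrt(l*(l+1)) * h_bar
= sqrt(7 * 8) * 1.055e-34
= sqrt(56) * 1.055e-34
= 7.4833 * 1.055e-34
= 7.8949e-34 J*s

7.8949e-34


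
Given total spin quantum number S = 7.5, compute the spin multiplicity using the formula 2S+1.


Spin multiplicity = 2S + 1
= 2 * 7.5 + 1
= 15.0 + 1
= 16

16


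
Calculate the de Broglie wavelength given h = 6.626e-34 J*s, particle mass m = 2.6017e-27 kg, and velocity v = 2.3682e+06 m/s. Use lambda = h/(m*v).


lambda = h / (m * v)
= 6.626e-34 / (2.6017e-27 * 2.3682e+06)
= 6.626e-34 / 6.1613e-21
= 1.0754e-13 m

1.0754e-13


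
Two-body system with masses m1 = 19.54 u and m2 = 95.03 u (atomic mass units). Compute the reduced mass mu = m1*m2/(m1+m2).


mu = m1 * m2 / (m1 + m2)
= 19.54 * 95.03 / (19.54 + 95.03)
= 1856.8862 / 114.57
= 16.2074 u

16.2074


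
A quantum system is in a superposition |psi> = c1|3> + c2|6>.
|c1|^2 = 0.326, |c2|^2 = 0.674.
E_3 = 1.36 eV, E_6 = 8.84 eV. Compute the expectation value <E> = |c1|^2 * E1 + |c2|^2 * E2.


<E> = |c1|^2 * E1 + |c2|^2 * E2
= 0.326 * 1.36 + 0.674 * 8.84
= 0.4434 + 5.9582
= 6.4015 eV

6.4015


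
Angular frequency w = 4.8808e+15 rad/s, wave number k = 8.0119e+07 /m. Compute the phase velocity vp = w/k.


vp = w / k
= 4.8808e+15 / 8.0119e+07
= 6.0919e+07 m/s

6.0919e+07


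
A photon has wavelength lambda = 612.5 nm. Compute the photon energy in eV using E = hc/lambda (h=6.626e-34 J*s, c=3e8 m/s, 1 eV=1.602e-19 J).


E = hc / lambda
= (6.626e-34)(3e8) / (612.5e-9)
= 1.9878e-25 / 6.1250e-07
= 3.2454e-19 J
Converting to eV: 3.2454e-19 / 1.602e-19
= 2.0258 eV

2.0258


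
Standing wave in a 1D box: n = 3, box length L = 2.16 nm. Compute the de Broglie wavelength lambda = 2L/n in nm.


lambda = 2L / n
= 2 * 2.16 / 3
= 4.32 / 3
= 1.44 nm

1.44


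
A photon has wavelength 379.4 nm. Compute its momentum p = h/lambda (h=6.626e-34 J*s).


p = h / lambda
= 6.626e-34 / (379.4e-9)
= 6.626e-34 / 3.7940e-07
= 1.7464e-27 kg*m/s

1.7464e-27


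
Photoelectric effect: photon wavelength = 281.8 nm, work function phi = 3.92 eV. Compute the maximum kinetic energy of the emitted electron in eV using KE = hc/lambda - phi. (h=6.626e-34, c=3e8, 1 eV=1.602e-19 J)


E_photon = hc / lambda
= (6.626e-34)(3e8) / (281.8e-9)
= 7.0539e-19 J
= 4.4032 eV
KE = E_photon - phi
= 4.4032 - 3.92
= 0.4832 eV

0.4832


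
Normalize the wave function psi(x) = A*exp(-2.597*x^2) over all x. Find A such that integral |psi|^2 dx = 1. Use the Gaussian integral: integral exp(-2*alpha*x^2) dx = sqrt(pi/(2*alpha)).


integral |psi|^2 dx = A^2 * sqrt(pi/(2*alpha)) = 1
A^2 = sqrt(2*alpha/pi)
= sqrt(2 * 2.597 / pi)
= 1.285808
A = sqrt(1.285808)
= 1.1339

1.1339


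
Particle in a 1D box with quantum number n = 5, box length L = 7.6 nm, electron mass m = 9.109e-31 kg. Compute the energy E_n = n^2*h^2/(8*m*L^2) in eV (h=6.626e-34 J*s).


E = n^2 * h^2 / (8 * m * L^2)
= 5^2 * (6.626e-34)^2 / (8 * 9.109e-31 * (7.6e-9)^2)
= 25 * 4.3904e-67 / (8 * 9.109e-31 * 5.7760e-17)
= 2.6077e-20 J
= 0.1628 eV

0.1628


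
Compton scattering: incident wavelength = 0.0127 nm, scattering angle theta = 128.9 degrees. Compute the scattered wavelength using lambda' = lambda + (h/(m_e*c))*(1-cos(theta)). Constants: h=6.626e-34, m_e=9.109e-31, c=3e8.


Compton wavelength: h/(m_e*c) = 2.4247e-12 m
d_lambda = 2.4247e-12 * (1 - cos(128.9 deg))
= 2.4247e-12 * 1.627963
= 3.9473e-12 m = 0.003947 nm
lambda' = 0.0127 + 0.003947
= 0.016647 nm

0.016647


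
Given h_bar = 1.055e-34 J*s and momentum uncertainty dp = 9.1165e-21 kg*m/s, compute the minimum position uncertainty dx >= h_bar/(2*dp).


dx = h_bar / (2 * dp)
= 1.055e-34 / (2 * 9.1165e-21)
= 1.055e-34 / 1.8233e-20
= 5.7862e-15 m

5.7862e-15


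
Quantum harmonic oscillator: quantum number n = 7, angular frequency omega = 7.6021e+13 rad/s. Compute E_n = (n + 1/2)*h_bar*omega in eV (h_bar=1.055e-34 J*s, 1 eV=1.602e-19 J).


E = (n + 1/2) * h_bar * omega
= (7 + 0.5) * 1.055e-34 * 7.6021e+13
= 7.5 * 8.0202e-21
= 6.0152e-20 J
= 0.3755 eV

0.3755


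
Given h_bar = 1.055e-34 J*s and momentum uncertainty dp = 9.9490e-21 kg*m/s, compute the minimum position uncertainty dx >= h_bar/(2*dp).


dx = h_bar / (2 * dp)
= 1.055e-34 / (2 * 9.9490e-21)
= 1.055e-34 / 1.9898e-20
= 5.3020e-15 m

5.3020e-15


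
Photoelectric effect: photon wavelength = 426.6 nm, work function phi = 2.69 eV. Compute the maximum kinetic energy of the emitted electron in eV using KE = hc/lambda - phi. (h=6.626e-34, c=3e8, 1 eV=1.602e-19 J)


E_photon = hc / lambda
= (6.626e-34)(3e8) / (426.6e-9)
= 4.6596e-19 J
= 2.9086 eV
KE = E_photon - phi
= 2.9086 - 2.69
= 0.2186 eV

0.2186


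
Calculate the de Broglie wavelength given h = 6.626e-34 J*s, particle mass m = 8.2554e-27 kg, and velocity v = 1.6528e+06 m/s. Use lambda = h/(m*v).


lambda = h / (m * v)
= 6.626e-34 / (8.2554e-27 * 1.6528e+06)
= 6.626e-34 / 1.3645e-20
= 4.8562e-14 m

4.8562e-14


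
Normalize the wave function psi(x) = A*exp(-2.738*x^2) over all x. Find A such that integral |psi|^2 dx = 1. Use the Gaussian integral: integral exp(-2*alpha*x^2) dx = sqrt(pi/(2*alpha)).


integral |psi|^2 dx = A^2 * sqrt(pi/(2*alpha)) = 1
A^2 = sqrt(2*alpha/pi)
= sqrt(2 * 2.738 / pi)
= 1.320252
A = sqrt(1.320252)
= 1.149

1.149


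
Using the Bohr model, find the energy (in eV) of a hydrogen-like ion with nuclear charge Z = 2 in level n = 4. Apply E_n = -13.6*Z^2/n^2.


E_n = -13.6 * Z^2 / n^2
= -13.6 * 2^2 / 4^2
= -13.6 * 4 / 16
= -3.4 eV

-3.4


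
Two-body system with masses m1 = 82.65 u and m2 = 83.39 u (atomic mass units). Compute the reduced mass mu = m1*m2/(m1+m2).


mu = m1 * m2 / (m1 + m2)
= 82.65 * 83.39 / (82.65 + 83.39)
= 6892.1835 / 166.04
= 41.5092 u

41.5092


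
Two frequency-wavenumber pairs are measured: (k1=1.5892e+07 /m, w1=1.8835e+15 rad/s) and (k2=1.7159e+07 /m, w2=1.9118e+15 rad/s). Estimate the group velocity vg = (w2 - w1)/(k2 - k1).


vg = (w2 - w1) / (k2 - k1)
= (1.9118e+15 - 1.8835e+15) / (1.7159e+07 - 1.5892e+07)
= 2.8300e+13 / 1.2670e+06
= 2.2336e+07 m/s

2.2336e+07


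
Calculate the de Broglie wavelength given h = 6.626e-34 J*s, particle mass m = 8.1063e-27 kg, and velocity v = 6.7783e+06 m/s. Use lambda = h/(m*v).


lambda = h / (m * v)
= 6.626e-34 / (8.1063e-27 * 6.7783e+06)
= 6.626e-34 / 5.4947e-20
= 1.2059e-14 m

1.2059e-14


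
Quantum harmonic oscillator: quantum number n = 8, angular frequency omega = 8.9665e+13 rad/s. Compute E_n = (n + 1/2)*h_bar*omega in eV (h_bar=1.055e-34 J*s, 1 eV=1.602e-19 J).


E = (n + 1/2) * h_bar * omega
= (8 + 0.5) * 1.055e-34 * 8.9665e+13
= 8.5 * 9.4597e-21
= 8.0407e-20 J
= 0.5019 eV

0.5019


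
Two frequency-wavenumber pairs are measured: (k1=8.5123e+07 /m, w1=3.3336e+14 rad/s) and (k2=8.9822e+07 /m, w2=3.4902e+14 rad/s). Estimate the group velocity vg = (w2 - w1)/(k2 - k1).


vg = (w2 - w1) / (k2 - k1)
= (3.4902e+14 - 3.3336e+14) / (8.9822e+07 - 8.5123e+07)
= 1.5660e+13 / 4.6990e+06
= 3.3326e+06 m/s

3.3326e+06


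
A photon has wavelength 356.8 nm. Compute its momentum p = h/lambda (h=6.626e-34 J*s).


p = h / lambda
= 6.626e-34 / (356.8e-9)
= 6.626e-34 / 3.5680e-07
= 1.8571e-27 kg*m/s

1.8571e-27


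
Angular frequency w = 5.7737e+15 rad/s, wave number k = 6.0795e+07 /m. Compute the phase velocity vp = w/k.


vp = w / k
= 5.7737e+15 / 6.0795e+07
= 9.4970e+07 m/s

9.4970e+07


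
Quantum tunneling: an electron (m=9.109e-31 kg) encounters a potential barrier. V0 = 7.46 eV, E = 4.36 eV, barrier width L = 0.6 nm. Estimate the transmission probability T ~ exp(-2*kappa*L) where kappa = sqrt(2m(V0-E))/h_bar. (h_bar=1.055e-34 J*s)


V0 - E = 3.1 eV = 4.9662e-19 J
kappa = sqrt(2 * m * (V0-E)) / h_bar
= sqrt(2 * 9.109e-31 * 4.9662e-19) / 1.055e-34
= 9.0159e+09 /m
2*kappa*L = 2 * 9.0159e+09 * 0.6e-9
= 10.8191
T = exp(-10.8191) = 2.001352e-05

2.001352e-05


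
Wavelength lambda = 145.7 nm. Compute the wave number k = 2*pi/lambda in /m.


k = 2 * pi / lambda
= 6.2832 / (145.7e-9)
= 6.2832 / 1.4570e-07
= 4.3124e+07 /m

4.3124e+07


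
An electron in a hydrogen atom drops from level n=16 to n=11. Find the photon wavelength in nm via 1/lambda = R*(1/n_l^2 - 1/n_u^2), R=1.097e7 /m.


1/lambda = R * (1/n_l^2 - 1/n_u^2)
= 1.097e7 * (1/11^2 - 1/16^2)
= 1.097e7 * (0.008264 - 0.003906)
= 1.097e7 * 0.004358
= 4.7810e+04 /m
lambda = 1 / 4.7810e+04 = 20916.3037 nm

20916.3037


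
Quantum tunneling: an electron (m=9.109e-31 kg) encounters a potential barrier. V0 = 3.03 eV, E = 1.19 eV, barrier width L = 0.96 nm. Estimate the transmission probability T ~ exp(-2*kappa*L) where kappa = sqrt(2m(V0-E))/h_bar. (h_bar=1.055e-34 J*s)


V0 - E = 1.84 eV = 2.9477e-19 J
kappa = sqrt(2 * m * (V0-E)) / h_bar
= sqrt(2 * 9.109e-31 * 2.9477e-19) / 1.055e-34
= 6.9461e+09 /m
2*kappa*L = 2 * 6.9461e+09 * 0.96e-9
= 13.3364
T = exp(-13.3364) = 1.614604e-06

1.614604e-06


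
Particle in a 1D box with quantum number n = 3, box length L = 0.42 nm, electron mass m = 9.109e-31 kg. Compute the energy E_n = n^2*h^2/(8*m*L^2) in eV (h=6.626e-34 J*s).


E = n^2 * h^2 / (8 * m * L^2)
= 3^2 * (6.626e-34)^2 / (8 * 9.109e-31 * (0.42e-9)^2)
= 9 * 4.3904e-67 / (8 * 9.109e-31 * 1.7640e-19)
= 3.0739e-18 J
= 19.1877 eV

19.1877


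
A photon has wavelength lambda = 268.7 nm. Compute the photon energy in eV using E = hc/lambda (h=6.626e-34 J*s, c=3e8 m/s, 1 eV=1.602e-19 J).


E = hc / lambda
= (6.626e-34)(3e8) / (268.7e-9)
= 1.9878e-25 / 2.6870e-07
= 7.3978e-19 J
Converting to eV: 7.3978e-19 / 1.602e-19
= 4.6179 eV

4.6179


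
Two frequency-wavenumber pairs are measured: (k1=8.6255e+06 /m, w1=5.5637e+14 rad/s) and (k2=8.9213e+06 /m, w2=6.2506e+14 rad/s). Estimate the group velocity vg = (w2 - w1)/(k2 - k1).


vg = (w2 - w1) / (k2 - k1)
= (6.2506e+14 - 5.5637e+14) / (8.9213e+06 - 8.6255e+06)
= 6.8690e+13 / 2.9580e+05
= 2.3222e+08 m/s

2.3222e+08


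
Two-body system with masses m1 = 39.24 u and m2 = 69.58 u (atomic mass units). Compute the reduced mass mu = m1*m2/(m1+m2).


mu = m1 * m2 / (m1 + m2)
= 39.24 * 69.58 / (39.24 + 69.58)
= 2730.3192 / 108.82
= 25.0902 u

25.0902


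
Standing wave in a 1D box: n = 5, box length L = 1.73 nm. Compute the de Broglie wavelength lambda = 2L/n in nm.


lambda = 2L / n
= 2 * 1.73 / 5
= 3.46 / 5
= 0.692 nm

0.692


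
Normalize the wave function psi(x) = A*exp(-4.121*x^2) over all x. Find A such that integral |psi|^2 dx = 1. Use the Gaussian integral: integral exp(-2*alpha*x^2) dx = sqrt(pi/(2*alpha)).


integral |psi|^2 dx = A^2 * sqrt(pi/(2*alpha)) = 1
A^2 = sqrt(2*alpha/pi)
= sqrt(2 * 4.121 / pi)
= 1.619725
A = sqrt(1.619725)
= 1.2727

1.2727


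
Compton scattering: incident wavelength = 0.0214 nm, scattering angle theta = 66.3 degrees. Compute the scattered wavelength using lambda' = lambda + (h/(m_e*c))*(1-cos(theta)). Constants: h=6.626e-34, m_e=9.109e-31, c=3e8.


Compton wavelength: h/(m_e*c) = 2.4247e-12 m
d_lambda = 2.4247e-12 * (1 - cos(66.3 deg))
= 2.4247e-12 * 0.598052
= 1.4501e-12 m = 0.00145 nm
lambda' = 0.0214 + 0.00145
= 0.02285 nm

0.02285


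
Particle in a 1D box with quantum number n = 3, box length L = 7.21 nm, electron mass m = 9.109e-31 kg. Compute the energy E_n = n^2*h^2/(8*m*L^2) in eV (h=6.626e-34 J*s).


E = n^2 * h^2 / (8 * m * L^2)
= 3^2 * (6.626e-34)^2 / (8 * 9.109e-31 * (7.21e-9)^2)
= 9 * 4.3904e-67 / (8 * 9.109e-31 * 5.1984e-17)
= 1.0431e-20 J
= 0.0651 eV

0.0651


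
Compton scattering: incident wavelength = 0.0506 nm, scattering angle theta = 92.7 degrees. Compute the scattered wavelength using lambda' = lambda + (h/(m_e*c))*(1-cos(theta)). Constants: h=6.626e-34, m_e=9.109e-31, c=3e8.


Compton wavelength: h/(m_e*c) = 2.4247e-12 m
d_lambda = 2.4247e-12 * (1 - cos(92.7 deg))
= 2.4247e-12 * 1.047106
= 2.5389e-12 m = 0.002539 nm
lambda' = 0.0506 + 0.002539
= 0.053139 nm

0.053139


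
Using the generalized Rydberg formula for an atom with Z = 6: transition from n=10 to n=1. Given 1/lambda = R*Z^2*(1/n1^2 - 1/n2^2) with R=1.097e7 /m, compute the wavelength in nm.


1/lambda = R * Z^2 * (1/n1^2 - 1/n2^2)
= 1.097e7 * 6^2 * (1/1^2 - 1/10^2)
= 1.097e7 * 36 * (1.0 - 0.01)
= 3.9097e+08 /m
lambda = 1 / 3.9097e+08
= 2.5577 nm

2.5577


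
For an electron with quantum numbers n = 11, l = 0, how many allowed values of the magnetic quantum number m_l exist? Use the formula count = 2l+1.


m_l ranges from -l to +l in integer steps
So m_l goes from -0 to +0
Count = 2l + 1 = 2*0 + 1
= 1

1


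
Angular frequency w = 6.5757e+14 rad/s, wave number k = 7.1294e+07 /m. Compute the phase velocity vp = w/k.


vp = w / k
= 6.5757e+14 / 7.1294e+07
= 9.2234e+06 m/s

9.2234e+06


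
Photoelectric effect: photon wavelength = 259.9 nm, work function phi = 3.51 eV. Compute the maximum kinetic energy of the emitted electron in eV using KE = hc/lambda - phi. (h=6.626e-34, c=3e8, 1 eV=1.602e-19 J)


E_photon = hc / lambda
= (6.626e-34)(3e8) / (259.9e-9)
= 7.6483e-19 J
= 4.7742 eV
KE = E_photon - phi
= 4.7742 - 3.51
= 1.2642 eV

1.2642


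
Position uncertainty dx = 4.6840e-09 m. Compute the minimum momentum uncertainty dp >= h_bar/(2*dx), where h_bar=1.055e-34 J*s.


dp = h_bar / (2 * dx)
= 1.055e-34 / (2 * 4.6840e-09)
= 1.055e-34 / 9.3680e-09
= 1.1262e-26 kg*m/s

1.1262e-26


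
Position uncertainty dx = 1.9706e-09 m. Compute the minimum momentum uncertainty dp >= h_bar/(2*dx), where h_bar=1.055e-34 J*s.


dp = h_bar / (2 * dx)
= 1.055e-34 / (2 * 1.9706e-09)
= 1.055e-34 / 3.9412e-09
= 2.6768e-26 kg*m/s

2.6768e-26


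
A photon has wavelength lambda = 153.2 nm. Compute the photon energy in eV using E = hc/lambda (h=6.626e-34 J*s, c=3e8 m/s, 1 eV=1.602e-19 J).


E = hc / lambda
= (6.626e-34)(3e8) / (153.2e-9)
= 1.9878e-25 / 1.5320e-07
= 1.2975e-18 J
Converting to eV: 1.2975e-18 / 1.602e-19
= 8.0994 eV

8.0994


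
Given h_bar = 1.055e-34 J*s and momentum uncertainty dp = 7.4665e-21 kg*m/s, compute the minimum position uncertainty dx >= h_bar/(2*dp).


dx = h_bar / (2 * dp)
= 1.055e-34 / (2 * 7.4665e-21)
= 1.055e-34 / 1.4933e-20
= 7.0649e-15 m

7.0649e-15


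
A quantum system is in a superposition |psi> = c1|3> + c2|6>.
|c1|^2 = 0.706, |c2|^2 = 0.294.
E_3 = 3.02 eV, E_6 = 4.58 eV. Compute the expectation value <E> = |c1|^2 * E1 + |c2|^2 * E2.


<E> = |c1|^2 * E1 + |c2|^2 * E2
= 0.706 * 3.02 + 0.294 * 4.58
= 2.1321 + 1.3465
= 3.4786 eV

3.4786


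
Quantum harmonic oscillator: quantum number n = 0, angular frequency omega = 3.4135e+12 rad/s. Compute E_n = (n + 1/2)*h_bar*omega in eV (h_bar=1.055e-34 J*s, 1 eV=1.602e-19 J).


E = (n + 1/2) * h_bar * omega
= (0 + 0.5) * 1.055e-34 * 3.4135e+12
= 0.5 * 3.6012e-22
= 1.8006e-22 J
= 0.0011 eV

0.0011


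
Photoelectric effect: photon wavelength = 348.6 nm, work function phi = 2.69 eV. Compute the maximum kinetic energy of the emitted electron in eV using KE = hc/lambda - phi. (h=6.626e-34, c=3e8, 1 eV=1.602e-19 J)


E_photon = hc / lambda
= (6.626e-34)(3e8) / (348.6e-9)
= 5.7022e-19 J
= 3.5594 eV
KE = E_photon - phi
= 3.5594 - 2.69
= 0.8694 eV

0.8694


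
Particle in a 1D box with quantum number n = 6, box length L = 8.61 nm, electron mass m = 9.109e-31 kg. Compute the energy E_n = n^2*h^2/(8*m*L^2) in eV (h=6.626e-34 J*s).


E = n^2 * h^2 / (8 * m * L^2)
= 6^2 * (6.626e-34)^2 / (8 * 9.109e-31 * (8.61e-9)^2)
= 36 * 4.3904e-67 / (8 * 9.109e-31 * 7.4132e-17)
= 2.9258e-20 J
= 0.1826 eV

0.1826


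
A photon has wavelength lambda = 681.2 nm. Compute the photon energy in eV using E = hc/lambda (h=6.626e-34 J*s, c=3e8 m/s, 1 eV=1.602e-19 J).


E = hc / lambda
= (6.626e-34)(3e8) / (681.2e-9)
= 1.9878e-25 / 6.8120e-07
= 2.9181e-19 J
Converting to eV: 2.9181e-19 / 1.602e-19
= 1.8215 eV

1.8215


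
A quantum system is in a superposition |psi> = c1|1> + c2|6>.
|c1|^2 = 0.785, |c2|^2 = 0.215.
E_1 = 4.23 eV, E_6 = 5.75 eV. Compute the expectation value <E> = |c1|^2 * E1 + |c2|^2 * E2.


<E> = |c1|^2 * E1 + |c2|^2 * E2
= 0.785 * 4.23 + 0.215 * 5.75
= 3.3206 + 1.2363
= 4.5568 eV

4.5568


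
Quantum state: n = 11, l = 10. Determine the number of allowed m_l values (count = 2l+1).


m_l ranges from -l to +l in integer steps
So m_l goes from -10 to +10
Count = 2l + 1 = 2*10 + 1
= 21

21


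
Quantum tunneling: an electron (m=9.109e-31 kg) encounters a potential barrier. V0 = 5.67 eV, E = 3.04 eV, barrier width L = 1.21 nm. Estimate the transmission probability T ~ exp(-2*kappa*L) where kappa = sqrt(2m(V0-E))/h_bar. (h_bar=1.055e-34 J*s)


V0 - E = 2.63 eV = 4.2133e-19 J
kappa = sqrt(2 * m * (V0-E)) / h_bar
= sqrt(2 * 9.109e-31 * 4.2133e-19) / 1.055e-34
= 8.3044e+09 /m
2*kappa*L = 2 * 8.3044e+09 * 1.21e-9
= 20.0966
T = exp(-20.0966) = 1.871378e-09

1.871378e-09


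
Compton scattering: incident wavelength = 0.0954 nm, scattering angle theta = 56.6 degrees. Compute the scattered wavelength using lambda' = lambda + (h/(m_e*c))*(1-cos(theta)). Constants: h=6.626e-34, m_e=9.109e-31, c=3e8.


Compton wavelength: h/(m_e*c) = 2.4247e-12 m
d_lambda = 2.4247e-12 * (1 - cos(56.6 deg))
= 2.4247e-12 * 0.449519
= 1.0900e-12 m = 0.00109 nm
lambda' = 0.0954 + 0.00109
= 0.09649 nm

0.09649


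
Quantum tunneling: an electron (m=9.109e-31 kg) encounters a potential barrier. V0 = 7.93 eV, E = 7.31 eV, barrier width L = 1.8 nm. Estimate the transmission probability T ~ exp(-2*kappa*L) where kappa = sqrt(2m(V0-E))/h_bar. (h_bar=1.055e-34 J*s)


V0 - E = 0.62 eV = 9.9324e-20 J
kappa = sqrt(2 * m * (V0-E)) / h_bar
= sqrt(2 * 9.109e-31 * 9.9324e-20) / 1.055e-34
= 4.0320e+09 /m
2*kappa*L = 2 * 4.0320e+09 * 1.8e-9
= 14.5153
T = exp(-14.5153) = 4.966654e-07

4.966654e-07


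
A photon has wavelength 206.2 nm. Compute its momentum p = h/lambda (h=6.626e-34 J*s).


p = h / lambda
= 6.626e-34 / (206.2e-9)
= 6.626e-34 / 2.0620e-07
= 3.2134e-27 kg*m/s

3.2134e-27


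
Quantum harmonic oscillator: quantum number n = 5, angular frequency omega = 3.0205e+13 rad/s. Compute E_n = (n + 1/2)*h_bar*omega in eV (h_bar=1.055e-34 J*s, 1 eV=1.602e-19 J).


E = (n + 1/2) * h_bar * omega
= (5 + 0.5) * 1.055e-34 * 3.0205e+13
= 5.5 * 3.1866e-21
= 1.7526e-20 J
= 0.1094 eV

0.1094


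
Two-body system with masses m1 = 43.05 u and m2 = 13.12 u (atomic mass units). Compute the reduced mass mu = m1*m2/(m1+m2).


mu = m1 * m2 / (m1 + m2)
= 43.05 * 13.12 / (43.05 + 13.12)
= 564.816 / 56.17
= 10.0555 u

10.0555


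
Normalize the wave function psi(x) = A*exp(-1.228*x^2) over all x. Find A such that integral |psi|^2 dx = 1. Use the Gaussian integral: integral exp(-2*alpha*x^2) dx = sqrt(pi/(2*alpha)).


integral |psi|^2 dx = A^2 * sqrt(pi/(2*alpha)) = 1
A^2 = sqrt(2*alpha/pi)
= sqrt(2 * 1.228 / pi)
= 0.884177
A = sqrt(0.884177)
= 0.9403

0.9403


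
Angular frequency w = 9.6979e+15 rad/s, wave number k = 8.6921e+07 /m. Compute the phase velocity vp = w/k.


vp = w / k
= 9.6979e+15 / 8.6921e+07
= 1.1157e+08 m/s

1.1157e+08


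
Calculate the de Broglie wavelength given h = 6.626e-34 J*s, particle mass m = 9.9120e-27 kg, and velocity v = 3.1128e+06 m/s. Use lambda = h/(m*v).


lambda = h / (m * v)
= 6.626e-34 / (9.9120e-27 * 3.1128e+06)
= 6.626e-34 / 3.0854e-20
= 2.1475e-14 m

2.1475e-14


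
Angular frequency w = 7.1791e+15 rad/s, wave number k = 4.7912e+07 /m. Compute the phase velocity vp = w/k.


vp = w / k
= 7.1791e+15 / 4.7912e+07
= 1.4984e+08 m/s

1.4984e+08


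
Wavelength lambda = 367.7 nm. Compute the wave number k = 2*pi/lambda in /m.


k = 2 * pi / lambda
= 6.2832 / (367.7e-9)
= 6.2832 / 3.6770e-07
= 1.7088e+07 /m

1.7088e+07


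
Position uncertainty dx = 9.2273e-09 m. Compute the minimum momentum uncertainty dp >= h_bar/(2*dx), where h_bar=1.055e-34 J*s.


dp = h_bar / (2 * dx)
= 1.055e-34 / (2 * 9.2273e-09)
= 1.055e-34 / 1.8455e-08
= 5.7167e-27 kg*m/s

5.7167e-27


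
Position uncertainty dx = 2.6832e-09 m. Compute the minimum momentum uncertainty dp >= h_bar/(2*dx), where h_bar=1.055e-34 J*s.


dp = h_bar / (2 * dx)
= 1.055e-34 / (2 * 2.6832e-09)
= 1.055e-34 / 5.3664e-09
= 1.9659e-26 kg*m/s

1.9659e-26


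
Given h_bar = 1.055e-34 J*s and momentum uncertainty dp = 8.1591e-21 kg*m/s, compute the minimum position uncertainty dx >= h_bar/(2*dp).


dx = h_bar / (2 * dp)
= 1.055e-34 / (2 * 8.1591e-21)
= 1.055e-34 / 1.6318e-20
= 6.4652e-15 m

6.4652e-15


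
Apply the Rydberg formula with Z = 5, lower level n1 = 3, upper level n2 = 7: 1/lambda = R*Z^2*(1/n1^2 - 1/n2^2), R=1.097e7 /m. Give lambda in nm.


1/lambda = R * Z^2 * (1/n1^2 - 1/n2^2)
= 1.097e7 * 5^2 * (1/3^2 - 1/7^2)
= 1.097e7 * 25 * (0.111111 - 0.020408)
= 2.4875e+07 /m
lambda = 1 / 2.4875e+07
= 40.2005 nm

40.2005


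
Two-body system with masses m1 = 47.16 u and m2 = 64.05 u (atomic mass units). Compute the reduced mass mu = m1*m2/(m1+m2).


mu = m1 * m2 / (m1 + m2)
= 47.16 * 64.05 / (47.16 + 64.05)
= 3020.598 / 111.21
= 27.1612 u

27.1612


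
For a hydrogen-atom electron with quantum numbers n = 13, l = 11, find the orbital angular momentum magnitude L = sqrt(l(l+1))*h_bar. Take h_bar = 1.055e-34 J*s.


L = sqrt(l*(l+1)) * h_bar
= sqrt(11 * 12) * 1.055e-34
= sqrt(132) * 1.055e-34
= 11.4891 * 1.055e-34
= 1.2121e-33 J*s

1.2121e-33


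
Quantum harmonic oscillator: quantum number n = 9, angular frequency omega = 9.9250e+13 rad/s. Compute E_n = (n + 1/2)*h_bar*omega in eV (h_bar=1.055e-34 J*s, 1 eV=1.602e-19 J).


E = (n + 1/2) * h_bar * omega
= (9 + 0.5) * 1.055e-34 * 9.9250e+13
= 9.5 * 1.0471e-20
= 9.9473e-20 J
= 0.6209 eV

0.6209


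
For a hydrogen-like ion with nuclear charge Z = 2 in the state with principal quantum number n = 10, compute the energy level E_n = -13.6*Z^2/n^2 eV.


E_n = -13.6 * Z^2 / n^2
= -13.6 * 2^2 / 10^2
= -13.6 * 4 / 100
= -0.544 eV

-0.544


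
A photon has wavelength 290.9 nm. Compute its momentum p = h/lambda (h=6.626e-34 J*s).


p = h / lambda
= 6.626e-34 / (290.9e-9)
= 6.626e-34 / 2.9090e-07
= 2.2778e-27 kg*m/s

2.2778e-27


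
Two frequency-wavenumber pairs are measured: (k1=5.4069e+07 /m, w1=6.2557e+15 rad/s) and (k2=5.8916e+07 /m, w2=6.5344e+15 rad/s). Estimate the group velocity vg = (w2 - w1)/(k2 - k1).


vg = (w2 - w1) / (k2 - k1)
= (6.5344e+15 - 6.2557e+15) / (5.8916e+07 - 5.4069e+07)
= 2.7870e+14 / 4.8470e+06
= 5.7499e+07 m/s

5.7499e+07


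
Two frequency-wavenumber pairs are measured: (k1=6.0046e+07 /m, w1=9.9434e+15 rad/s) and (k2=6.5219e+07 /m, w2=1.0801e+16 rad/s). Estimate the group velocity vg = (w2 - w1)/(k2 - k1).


vg = (w2 - w1) / (k2 - k1)
= (1.0801e+16 - 9.9434e+15) / (6.5219e+07 - 6.0046e+07)
= 8.5760e+14 / 5.1730e+06
= 1.6578e+08 m/s

1.6578e+08


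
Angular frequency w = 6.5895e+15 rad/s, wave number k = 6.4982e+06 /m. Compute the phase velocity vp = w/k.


vp = w / k
= 6.5895e+15 / 6.4982e+06
= 1.0141e+09 m/s

1.0141e+09


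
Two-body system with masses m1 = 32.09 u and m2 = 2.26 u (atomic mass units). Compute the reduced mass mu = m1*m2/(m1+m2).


mu = m1 * m2 / (m1 + m2)
= 32.09 * 2.26 / (32.09 + 2.26)
= 72.5234 / 34.35
= 2.1113 u

2.1113


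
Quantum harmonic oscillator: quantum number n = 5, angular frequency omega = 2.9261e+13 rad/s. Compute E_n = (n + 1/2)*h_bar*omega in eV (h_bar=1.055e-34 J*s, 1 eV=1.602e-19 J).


E = (n + 1/2) * h_bar * omega
= (5 + 0.5) * 1.055e-34 * 2.9261e+13
= 5.5 * 3.0870e-21
= 1.6979e-20 J
= 0.106 eV

0.106


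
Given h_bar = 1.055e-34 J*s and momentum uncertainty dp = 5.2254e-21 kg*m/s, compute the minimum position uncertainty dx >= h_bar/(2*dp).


dx = h_bar / (2 * dp)
= 1.055e-34 / (2 * 5.2254e-21)
= 1.055e-34 / 1.0451e-20
= 1.0095e-14 m

1.0095e-14


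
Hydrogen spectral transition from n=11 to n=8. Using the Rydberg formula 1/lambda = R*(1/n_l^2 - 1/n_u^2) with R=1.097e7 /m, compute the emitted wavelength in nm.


1/lambda = R * (1/n_l^2 - 1/n_u^2)
= 1.097e7 * (1/8^2 - 1/11^2)
= 1.097e7 * (0.015625 - 0.008264)
= 1.097e7 * 0.007361
= 8.0745e+04 /m
lambda = 1 / 8.0745e+04 = 12384.6535 nm

12384.6535


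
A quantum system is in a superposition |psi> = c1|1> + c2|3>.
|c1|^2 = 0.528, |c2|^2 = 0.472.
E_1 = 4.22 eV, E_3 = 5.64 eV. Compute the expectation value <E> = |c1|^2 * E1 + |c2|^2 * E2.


<E> = |c1|^2 * E1 + |c2|^2 * E2
= 0.528 * 4.22 + 0.472 * 5.64
= 2.2282 + 2.6621
= 4.8902 eV

4.8902


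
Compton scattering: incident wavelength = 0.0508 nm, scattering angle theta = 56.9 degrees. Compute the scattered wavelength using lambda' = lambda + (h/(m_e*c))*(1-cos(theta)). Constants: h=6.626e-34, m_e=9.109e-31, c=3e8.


Compton wavelength: h/(m_e*c) = 2.4247e-12 m
d_lambda = 2.4247e-12 * (1 - cos(56.9 deg))
= 2.4247e-12 * 0.453898
= 1.1006e-12 m = 0.001101 nm
lambda' = 0.0508 + 0.001101
= 0.051901 nm

0.051901


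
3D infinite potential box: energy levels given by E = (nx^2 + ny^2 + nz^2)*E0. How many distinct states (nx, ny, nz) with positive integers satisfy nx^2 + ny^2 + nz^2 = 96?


Enumerate all (nx, ny, nz) with nx^2 + ny^2 + nz^2 = 96:
(4,4,8)
(4,8,4)
(8,4,4)
Total degeneracy = 3

3


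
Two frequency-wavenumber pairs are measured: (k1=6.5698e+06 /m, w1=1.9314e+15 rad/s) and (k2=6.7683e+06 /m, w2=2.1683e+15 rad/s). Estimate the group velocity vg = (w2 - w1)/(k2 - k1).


vg = (w2 - w1) / (k2 - k1)
= (2.1683e+15 - 1.9314e+15) / (6.7683e+06 - 6.5698e+06)
= 2.3690e+14 / 1.9850e+05
= 1.1935e+09 m/s

1.1935e+09


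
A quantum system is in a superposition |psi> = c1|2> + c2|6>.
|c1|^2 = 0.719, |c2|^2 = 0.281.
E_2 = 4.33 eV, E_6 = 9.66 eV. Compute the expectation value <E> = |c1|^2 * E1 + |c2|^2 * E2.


<E> = |c1|^2 * E1 + |c2|^2 * E2
= 0.719 * 4.33 + 0.281 * 9.66
= 3.1133 + 2.7145
= 5.8277 eV

5.8277


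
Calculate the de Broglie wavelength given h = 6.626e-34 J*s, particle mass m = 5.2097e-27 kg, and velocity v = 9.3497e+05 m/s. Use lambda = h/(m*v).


lambda = h / (m * v)
= 6.626e-34 / (5.2097e-27 * 9.3497e+05)
= 6.626e-34 / 4.8709e-21
= 1.3603e-13 m

1.3603e-13


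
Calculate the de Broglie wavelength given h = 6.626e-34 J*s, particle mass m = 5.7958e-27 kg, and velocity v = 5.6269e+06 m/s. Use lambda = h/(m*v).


lambda = h / (m * v)
= 6.626e-34 / (5.7958e-27 * 5.6269e+06)
= 6.626e-34 / 3.2612e-20
= 2.0317e-14 m

2.0317e-14


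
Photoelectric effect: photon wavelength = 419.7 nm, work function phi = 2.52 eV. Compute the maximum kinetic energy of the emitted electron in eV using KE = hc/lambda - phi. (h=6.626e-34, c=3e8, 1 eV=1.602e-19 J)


E_photon = hc / lambda
= (6.626e-34)(3e8) / (419.7e-9)
= 4.7362e-19 J
= 2.9565 eV
KE = E_photon - phi
= 2.9565 - 2.52
= 0.4365 eV

0.4365


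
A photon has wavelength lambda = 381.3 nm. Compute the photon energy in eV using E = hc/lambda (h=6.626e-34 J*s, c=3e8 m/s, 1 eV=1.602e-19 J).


E = hc / lambda
= (6.626e-34)(3e8) / (381.3e-9)
= 1.9878e-25 / 3.8130e-07
= 5.2132e-19 J
Converting to eV: 5.2132e-19 / 1.602e-19
= 3.2542 eV

3.2542


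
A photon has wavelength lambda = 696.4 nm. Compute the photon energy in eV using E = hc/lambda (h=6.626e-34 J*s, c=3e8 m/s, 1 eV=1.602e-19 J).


E = hc / lambda
= (6.626e-34)(3e8) / (696.4e-9)
= 1.9878e-25 / 6.9640e-07
= 2.8544e-19 J
Converting to eV: 2.8544e-19 / 1.602e-19
= 1.7818 eV

1.7818


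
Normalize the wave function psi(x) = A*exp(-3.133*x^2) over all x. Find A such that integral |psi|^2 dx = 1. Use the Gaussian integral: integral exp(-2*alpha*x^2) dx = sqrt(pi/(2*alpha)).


integral |psi|^2 dx = A^2 * sqrt(pi/(2*alpha)) = 1
A^2 = sqrt(2*alpha/pi)
= sqrt(2 * 3.133 / pi)
= 1.412278
A = sqrt(1.412278)
= 1.1884

1.1884


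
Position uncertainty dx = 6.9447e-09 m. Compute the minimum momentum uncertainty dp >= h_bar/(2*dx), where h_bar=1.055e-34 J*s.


dp = h_bar / (2 * dx)
= 1.055e-34 / (2 * 6.9447e-09)
= 1.055e-34 / 1.3889e-08
= 7.5957e-27 kg*m/s

7.5957e-27


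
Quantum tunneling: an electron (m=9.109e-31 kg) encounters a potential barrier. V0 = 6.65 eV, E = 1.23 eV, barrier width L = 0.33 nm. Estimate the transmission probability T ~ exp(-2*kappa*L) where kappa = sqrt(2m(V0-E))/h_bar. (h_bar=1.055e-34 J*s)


V0 - E = 5.42 eV = 8.6828e-19 J
kappa = sqrt(2 * m * (V0-E)) / h_bar
= sqrt(2 * 9.109e-31 * 8.6828e-19) / 1.055e-34
= 1.1921e+10 /m
2*kappa*L = 2 * 1.1921e+10 * 0.33e-9
= 7.8682
T = exp(-7.8682) = 3.827411e-04

3.827411e-04
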